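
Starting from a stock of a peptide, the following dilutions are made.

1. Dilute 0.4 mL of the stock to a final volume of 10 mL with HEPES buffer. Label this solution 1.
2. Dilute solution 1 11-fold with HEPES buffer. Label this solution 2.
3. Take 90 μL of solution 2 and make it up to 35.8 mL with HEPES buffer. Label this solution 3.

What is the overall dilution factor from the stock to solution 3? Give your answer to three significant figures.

Step 1: 0.4 mL brought to 10 mL → factor 10/0.4 = 25
Step 2: 11-fold → factor 11
Step 3: 90 μL brought to 35.8 mL → factor 35800/90 = 397.78
Overall dilution factor = 25 × 11 × 397.78 = 1.0939 × 10^5

1.09 × 10^5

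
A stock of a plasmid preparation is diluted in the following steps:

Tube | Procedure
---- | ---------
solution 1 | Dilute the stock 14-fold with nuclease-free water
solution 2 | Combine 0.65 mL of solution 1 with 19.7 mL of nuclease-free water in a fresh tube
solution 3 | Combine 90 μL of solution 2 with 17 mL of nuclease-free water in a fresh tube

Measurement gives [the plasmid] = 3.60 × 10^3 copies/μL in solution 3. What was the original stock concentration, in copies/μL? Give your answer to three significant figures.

Step 1: 14-fold → factor 14
Step 2: 0.65 mL + 19.7 mL = 20.35 mL total → factor 20.35/0.65 = 31.308
Step 3: 90 μL + 17 mL = 17090 μL total → factor 17090/90 = 189.89
Overall dilution factor = 14 × 31.308 × 189.89 = 83230
Stock = 3.60 × 10^3 copies/μL × 83230 = 3.00 × 10^8 copies/μL

3.00 × 10^8 copies/μL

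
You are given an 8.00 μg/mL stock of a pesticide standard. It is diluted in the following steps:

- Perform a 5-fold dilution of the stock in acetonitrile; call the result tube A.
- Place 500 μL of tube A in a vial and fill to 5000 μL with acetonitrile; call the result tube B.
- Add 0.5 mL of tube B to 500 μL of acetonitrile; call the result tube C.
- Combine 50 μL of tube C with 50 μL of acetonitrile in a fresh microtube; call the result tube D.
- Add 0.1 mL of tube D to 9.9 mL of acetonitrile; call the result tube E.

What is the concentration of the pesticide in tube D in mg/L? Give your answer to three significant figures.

Step 1: 5-fold → factor 5
Step 2: 500 μL brought to 5000 μL → factor 5000/500 = 10
Step 3: 0.5 mL + 500 μL = 1 mL total → factor 1/0.5 = 2
Step 4: 50 μL + 50 μL = 100 μL total → factor 100/50 = 2
Dilution factor through tube D = 5 × 10 × 2 × 2 = 200
[tube D] = 8.00 μg/mL / 200 = 0.04000 μg/mL = 0.0400 mg/L

0.0400 mg/L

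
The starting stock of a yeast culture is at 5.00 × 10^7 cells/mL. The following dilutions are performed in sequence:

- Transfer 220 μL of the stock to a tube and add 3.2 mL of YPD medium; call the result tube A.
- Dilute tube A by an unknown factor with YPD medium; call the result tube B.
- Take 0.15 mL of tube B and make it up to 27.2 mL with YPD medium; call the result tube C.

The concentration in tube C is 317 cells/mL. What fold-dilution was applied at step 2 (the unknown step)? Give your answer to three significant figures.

Step 1: 220 μL + 3.2 mL = 3420 μL total → factor 3420/220 = 15.545
Step 2: unknown factor x
Step 3: 0.15 mL brought to 27.2 mL → factor 27.2/0.15 = 181.33
Product of known-step factors = 2818.9
Overall factor = 5.00 × 10^7 cells/mL / (317 cells/mL) = 1.5773 × 10^5
x = 1.5773 × 10^5 / 2818.9 = 56.0

56.0-fold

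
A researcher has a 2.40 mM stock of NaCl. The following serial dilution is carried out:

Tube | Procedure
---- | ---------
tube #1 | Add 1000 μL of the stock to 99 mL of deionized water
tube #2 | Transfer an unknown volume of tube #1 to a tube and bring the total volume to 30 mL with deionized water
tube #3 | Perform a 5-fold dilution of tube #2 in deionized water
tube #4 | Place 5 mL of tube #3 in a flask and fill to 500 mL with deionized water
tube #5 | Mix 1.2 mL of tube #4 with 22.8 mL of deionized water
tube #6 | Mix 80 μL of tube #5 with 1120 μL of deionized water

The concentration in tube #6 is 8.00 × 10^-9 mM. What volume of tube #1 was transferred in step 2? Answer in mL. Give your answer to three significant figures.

1.50 mL

Step 1: 1000 μL + 99 mL = 1 × 10^5 μL total → factor 1 × 10^5/1000 = 100
Step 2: v brought to 30 mL → factor = 30 mL/v
Step 3: 5-fold → factor 5
Step 4: 5 mL brought to 500 mL → factor 500/5 = 100
Step 5: 1.2 mL + 22.8 mL = 24 mL total → factor 24/1.2 = 20
Step 6: 80 μL + 1120 μL = 1200 μL total → factor 1200/80 = 15
Product of known-step factors = 1.5 × 10^7
Overall factor = 2.40 mM / (8.00 × 10^-9 mM) = 3 × 10^8
Step-2 factor = 3 × 10^8 / 1.5 × 10^7 = 20
v = 30 mL / 20 = 1.50 mL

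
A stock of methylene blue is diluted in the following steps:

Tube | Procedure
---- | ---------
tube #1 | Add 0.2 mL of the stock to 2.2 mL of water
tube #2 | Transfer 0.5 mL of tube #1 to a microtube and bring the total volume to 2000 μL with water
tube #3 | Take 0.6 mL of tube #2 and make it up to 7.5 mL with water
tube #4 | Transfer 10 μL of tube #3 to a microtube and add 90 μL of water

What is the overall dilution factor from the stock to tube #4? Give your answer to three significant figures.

6.00 × 10^3

Step 1: 0.2 mL + 2.2 mL = 2.4 mL total → factor 2.4/0.2 = 12
Step 2: 0.5 mL brought to 2000 μL → factor 2/0.5 = 4
Step 3: 0.6 mL brought to 7.5 mL → factor 7.5/0.6 = 12.5
Step 4: 10 μL + 90 μL = 100 μL total → factor 100/10 = 10
Overall dilution factor = 12 × 4 × 12.5 × 10 = 6000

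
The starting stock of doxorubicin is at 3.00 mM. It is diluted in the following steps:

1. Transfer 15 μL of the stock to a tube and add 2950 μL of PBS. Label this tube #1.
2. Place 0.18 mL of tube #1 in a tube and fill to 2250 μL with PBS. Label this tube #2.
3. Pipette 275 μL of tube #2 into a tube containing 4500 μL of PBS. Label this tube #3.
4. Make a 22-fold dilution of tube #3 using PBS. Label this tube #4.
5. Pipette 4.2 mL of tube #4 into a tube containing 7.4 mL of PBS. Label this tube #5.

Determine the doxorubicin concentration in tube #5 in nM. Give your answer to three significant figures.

1.15 nM

Step 1: 15 μL + 2950 μL = 2965 μL total → factor 2965/15 = 197.67
Step 2: 0.18 mL brought to 2250 μL → factor 2.25/0.18 = 12.5
Step 3: 275 μL + 4500 μL = 4775 μL total → factor 4775/275 = 17.364
Step 4: 22-fold → factor 22
Step 5: 4.2 mL + 7.4 mL = 11.6 mL total → factor 11.6/4.2 = 2.7619
Overall dilution factor = 197.67 × 12.5 × 17.364 × 22 × 2.7619 = 2.6068 × 10^6
Final = 3.00 mM / 2.6068 × 10^6 = 1.151 × 10^-6 mM = 1.15 nM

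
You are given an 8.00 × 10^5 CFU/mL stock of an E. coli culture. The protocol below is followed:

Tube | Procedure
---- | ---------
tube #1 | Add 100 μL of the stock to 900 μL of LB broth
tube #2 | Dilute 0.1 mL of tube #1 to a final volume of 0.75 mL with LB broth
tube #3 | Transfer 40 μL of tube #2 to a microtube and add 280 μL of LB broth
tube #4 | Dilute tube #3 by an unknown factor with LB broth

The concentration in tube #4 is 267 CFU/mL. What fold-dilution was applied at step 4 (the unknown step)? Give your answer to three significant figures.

Step 1: 100 μL + 900 μL = 1000 μL total → factor 1000/100 = 10
Step 2: 0.1 mL brought to 0.75 mL → factor 0.75/0.1 = 7.5
Step 3: 40 μL + 280 μL = 320 μL total → factor 320/40 = 8
Step 4: unknown factor x
Product of known-step factors = 600
Overall factor = 8.00 × 10^5 CFU/mL / (267 CFU/mL) = 2996.3
x = 2996.3 / 600 = 4.99

4.99-fold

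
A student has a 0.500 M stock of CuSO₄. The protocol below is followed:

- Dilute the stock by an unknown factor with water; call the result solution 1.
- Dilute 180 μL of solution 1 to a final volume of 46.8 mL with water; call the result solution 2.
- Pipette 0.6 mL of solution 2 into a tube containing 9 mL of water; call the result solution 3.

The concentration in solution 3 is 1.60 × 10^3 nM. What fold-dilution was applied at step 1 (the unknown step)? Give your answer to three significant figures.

Step 1: unknown factor x
Step 2: 180 μL brought to 46.8 mL → factor 46800/180 = 260
Step 3: 0.6 mL + 9 mL = 9.6 mL total → factor 9.6/0.6 = 16
Product of known-step factors = 4160
Overall factor = 0.500 M / (1.60 × 10^3 nM) = 3.125 × 10^5
x = 3.125 × 10^5 / 4160 = 75.1

75.1-fold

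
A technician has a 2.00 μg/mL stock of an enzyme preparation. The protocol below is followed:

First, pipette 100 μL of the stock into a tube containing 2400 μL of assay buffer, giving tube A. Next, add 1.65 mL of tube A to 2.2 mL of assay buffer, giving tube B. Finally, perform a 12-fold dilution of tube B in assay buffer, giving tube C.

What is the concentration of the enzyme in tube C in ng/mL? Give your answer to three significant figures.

Step 1: 100 μL + 2400 μL = 2500 μL total → factor 2500/100 = 25
Step 2: 1.65 mL + 2.2 mL = 3.85 mL total → factor 3.85/1.65 = 2.3333
Step 3: 12-fold → factor 12
Overall dilution factor = 25 × 2.3333 × 12 = 700
Final = 2.00 μg/mL / 700 = 0.002857 μg/mL = 2.86 ng/mL

2.86 ng/mL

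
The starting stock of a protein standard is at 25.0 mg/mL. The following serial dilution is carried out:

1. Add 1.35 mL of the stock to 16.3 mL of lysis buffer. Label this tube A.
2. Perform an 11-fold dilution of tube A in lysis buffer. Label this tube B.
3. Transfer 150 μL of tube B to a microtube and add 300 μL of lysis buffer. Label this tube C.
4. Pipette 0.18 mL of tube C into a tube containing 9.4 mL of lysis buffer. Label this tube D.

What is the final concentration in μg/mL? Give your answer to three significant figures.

Step 1: 1.35 mL + 16.3 mL = 17.65 mL total → factor 17.65/1.35 = 13.074
Step 2: 11-fold → factor 11
Step 3: 150 μL + 300 μL = 450 μL total → factor 450/150 = 3
Step 4: 0.18 mL + 9.4 mL = 9.58 mL total → factor 9.58/0.18 = 53.222
Overall dilution factor = 13.074 × 11 × 3 × 53.222 = 22962
Final = 25.0 mg/mL / 22962 = 0.001089 mg/mL = 1.09 μg/mL

1.09 μg/mL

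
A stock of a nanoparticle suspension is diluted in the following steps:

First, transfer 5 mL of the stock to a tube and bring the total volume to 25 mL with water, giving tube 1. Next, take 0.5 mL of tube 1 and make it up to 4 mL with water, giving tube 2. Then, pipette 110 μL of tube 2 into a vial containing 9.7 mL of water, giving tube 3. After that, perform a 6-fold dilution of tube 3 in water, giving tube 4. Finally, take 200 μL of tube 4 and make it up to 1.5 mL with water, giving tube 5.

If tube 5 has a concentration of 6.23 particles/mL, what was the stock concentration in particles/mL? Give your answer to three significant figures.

Step 1: 5 mL brought to 25 mL → factor 25/5 = 5
Step 2: 0.5 mL brought to 4 mL → factor 4/0.5 = 8
Step 3: 110 μL + 9.7 mL = 9810 μL total → factor 9810/110 = 89.182
Step 4: 6-fold → factor 6
Step 5: 200 μL brought to 1.5 mL → factor 1500/200 = 7.5
Overall dilution factor = 5 × 8 × 89.182 × 6 × 7.5 = 1.6053 × 10^5
Stock = 6.23 particles/mL × 1.6053 × 10^5 = 1.00 × 10^6 particles/mL

1.00 × 10^6 particles/mL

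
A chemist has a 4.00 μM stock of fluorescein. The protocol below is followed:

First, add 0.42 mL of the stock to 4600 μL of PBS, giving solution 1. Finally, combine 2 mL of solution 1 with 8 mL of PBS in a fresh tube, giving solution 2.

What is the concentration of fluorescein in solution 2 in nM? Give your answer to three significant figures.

Step 1: 0.42 mL + 4600 μL = 5.02 mL total → factor 5.02/0.42 = 11.952
Step 2: 2 mL + 8 mL = 10 mL total → factor 10/2 = 5
Overall dilution factor = 11.952 × 5 = 59.762
Final = 4.00 μM / 59.762 = 0.06693 μM = 66.9 nM

66.9 nM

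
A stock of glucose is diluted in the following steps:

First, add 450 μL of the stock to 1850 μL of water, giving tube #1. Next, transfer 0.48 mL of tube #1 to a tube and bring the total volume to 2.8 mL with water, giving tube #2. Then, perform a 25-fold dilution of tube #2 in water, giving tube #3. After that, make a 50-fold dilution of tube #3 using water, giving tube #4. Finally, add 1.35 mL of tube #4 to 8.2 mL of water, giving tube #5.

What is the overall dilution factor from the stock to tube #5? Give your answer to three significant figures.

Step 1: 450 μL + 1850 μL = 2300 μL total → factor 2300/450 = 5.1111
Step 2: 0.48 mL brought to 2.8 mL → factor 2.8/0.48 = 5.8333
Step 3: 25-fold → factor 25
Step 4: 50-fold → factor 50
Step 5: 1.35 mL + 8.2 mL = 9.55 mL total → factor 9.55/1.35 = 7.0741
Overall dilution factor = 5.1111 × 5.8333 × 25 × 50 × 7.0741 = 2.6364 × 10^5

2.64 × 10^5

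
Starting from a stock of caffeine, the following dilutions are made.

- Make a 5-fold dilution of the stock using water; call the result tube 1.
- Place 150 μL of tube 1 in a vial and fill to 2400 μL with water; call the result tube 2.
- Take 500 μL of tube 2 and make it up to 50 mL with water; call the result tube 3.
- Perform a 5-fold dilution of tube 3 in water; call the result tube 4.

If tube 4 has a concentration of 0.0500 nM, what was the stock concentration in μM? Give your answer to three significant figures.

2.00 μM

Step 1: 5-fold → factor 5
Step 2: 150 μL brought to 2400 μL → factor 2400/150 = 16
Step 3: 500 μL brought to 50 mL → factor 50000/500 = 100
Step 4: 5-fold → factor 5
Overall dilution factor = 5 × 16 × 100 × 5 = 40000
Stock = 0.0500 nM × 40000 = 2000 nM = 2.00 μM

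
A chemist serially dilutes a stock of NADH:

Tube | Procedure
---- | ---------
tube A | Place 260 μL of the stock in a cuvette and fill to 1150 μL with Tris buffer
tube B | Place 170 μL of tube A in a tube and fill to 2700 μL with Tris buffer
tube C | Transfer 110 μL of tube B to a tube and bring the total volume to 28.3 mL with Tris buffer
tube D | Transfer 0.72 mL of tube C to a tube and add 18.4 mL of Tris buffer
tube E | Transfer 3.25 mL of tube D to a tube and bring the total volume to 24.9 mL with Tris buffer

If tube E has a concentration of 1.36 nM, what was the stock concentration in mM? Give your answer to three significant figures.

Step 1: 260 μL brought to 1150 μL → factor 1150/260 = 4.4231
Step 2: 170 μL brought to 2700 μL → factor 2700/170 = 15.882
Step 3: 110 μL brought to 28.3 mL → factor 28300/110 = 257.27
Step 4: 0.72 mL + 18.4 mL = 19.12 mL total → factor 19.12/0.72 = 26.556
Step 5: 3.25 mL brought to 24.9 mL → factor 24.9/3.25 = 7.6615
Overall dilution factor = 4.4231 × 15.882 × 257.27 × 26.556 × 7.6615 = 3.6771 × 10^6
Stock = 1.36 nM × 3.6771 × 10^6 = 5.001 × 10^6 nM = 5.00 mM

5.00 mM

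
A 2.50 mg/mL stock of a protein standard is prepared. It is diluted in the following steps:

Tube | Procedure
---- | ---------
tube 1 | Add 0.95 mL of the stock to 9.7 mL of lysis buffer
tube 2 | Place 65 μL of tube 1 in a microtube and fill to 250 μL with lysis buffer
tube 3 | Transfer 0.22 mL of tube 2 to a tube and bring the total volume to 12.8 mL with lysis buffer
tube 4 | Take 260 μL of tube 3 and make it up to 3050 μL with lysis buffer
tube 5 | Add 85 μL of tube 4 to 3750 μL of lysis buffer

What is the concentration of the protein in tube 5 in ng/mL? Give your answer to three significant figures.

1.88 ng/mL

Step 1: 0.95 mL + 9.7 mL = 10.65 mL total → factor 10.65/0.95 = 11.211
Step 2: 65 μL brought to 250 μL → factor 250/65 = 3.8462
Step 3: 0.22 mL brought to 12.8 mL → factor 12.8/0.22 = 58.182
Step 4: 260 μL brought to 3050 μL → factor 3050/260 = 11.731
Step 5: 85 μL + 3750 μL = 3835 μL total → factor 3835/85 = 45.118
Overall dilution factor = 11.211 × 3.8462 × 58.182 × 11.731 × 45.118 = 1.3277 × 10^6
Final = 2.50 mg/mL / 1.3277 × 10^6 = 1.883 × 10^-6 mg/mL = 1.88 ng/mL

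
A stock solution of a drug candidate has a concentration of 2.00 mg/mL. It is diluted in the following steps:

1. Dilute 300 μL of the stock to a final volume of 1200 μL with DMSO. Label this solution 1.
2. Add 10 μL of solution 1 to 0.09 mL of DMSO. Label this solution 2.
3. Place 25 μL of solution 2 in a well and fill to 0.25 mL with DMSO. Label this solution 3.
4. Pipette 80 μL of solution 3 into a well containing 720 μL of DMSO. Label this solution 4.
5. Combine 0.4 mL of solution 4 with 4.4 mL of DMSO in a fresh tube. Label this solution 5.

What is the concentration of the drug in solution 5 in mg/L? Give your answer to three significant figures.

Step 1: 300 μL brought to 1200 μL → factor 1200/300 = 4
Step 2: 10 μL + 0.09 mL = 100 μL total → factor 100/10 = 10
Step 3: 25 μL brought to 0.25 mL → factor 250/25 = 10
Step 4: 80 μL + 720 μL = 800 μL total → factor 800/80 = 10
Step 5: 0.4 mL + 4.4 mL = 4.8 mL total → factor 4.8/0.4 = 12
Overall dilution factor = 4 × 10 × 10 × 10 × 12 = 48000
Final = 2.00 mg/mL / 48000 = 4.167 × 10^-5 mg/mL = 0.0417 mg/L

0.0417 mg/L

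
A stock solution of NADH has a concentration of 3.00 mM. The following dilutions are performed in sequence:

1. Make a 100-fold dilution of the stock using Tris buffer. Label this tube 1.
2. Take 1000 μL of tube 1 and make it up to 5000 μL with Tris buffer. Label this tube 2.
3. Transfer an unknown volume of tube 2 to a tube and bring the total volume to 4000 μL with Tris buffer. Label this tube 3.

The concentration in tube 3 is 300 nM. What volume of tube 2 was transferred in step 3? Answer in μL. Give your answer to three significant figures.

Step 1: 100-fold → factor 100
Step 2: 1000 μL brought to 5000 μL → factor 5000/1000 = 5
Step 3: v brought to 4000 μL → factor = 4000 μL/v
Product of known-step factors = 500
Overall factor = 3.00 mM / (300 nM) = 10000
Step-3 factor = 10000 / 500 = 20
v = 4000 μL / 20 = 200 μL

200 μL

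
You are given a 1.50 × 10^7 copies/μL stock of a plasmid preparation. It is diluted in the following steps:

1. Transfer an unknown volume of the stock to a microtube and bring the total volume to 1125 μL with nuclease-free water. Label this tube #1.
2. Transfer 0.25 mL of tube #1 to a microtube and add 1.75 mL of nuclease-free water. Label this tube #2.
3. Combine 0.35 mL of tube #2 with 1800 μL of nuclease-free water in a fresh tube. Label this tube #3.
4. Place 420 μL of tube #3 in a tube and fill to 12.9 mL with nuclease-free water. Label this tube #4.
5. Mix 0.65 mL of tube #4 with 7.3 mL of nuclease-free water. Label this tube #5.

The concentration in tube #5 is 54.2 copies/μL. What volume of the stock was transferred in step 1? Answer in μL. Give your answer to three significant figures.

75.0 μL

Step 1: v brought to 1125 μL → factor = 1125 μL/v
Step 2: 0.25 mL + 1.75 mL = 2 mL total → factor 2/0.25 = 8
Step 3: 0.35 mL + 1800 μL = 2.15 mL total → factor 2.15/0.35 = 6.1429
Step 4: 420 μL brought to 12.9 mL → factor 12900/420 = 30.714
Step 5: 0.65 mL + 7.3 mL = 7.95 mL total → factor 7.95/0.65 = 12.231
Product of known-step factors = 18461
Overall factor = 1.50 × 10^7 copies/μL / (54.2 copies/μL) = 2.7675 × 10^5
Step-1 factor = 2.7675 × 10^5 / 18461 = 14.991
v = 1125 μL / 14.991 = 75.0 μL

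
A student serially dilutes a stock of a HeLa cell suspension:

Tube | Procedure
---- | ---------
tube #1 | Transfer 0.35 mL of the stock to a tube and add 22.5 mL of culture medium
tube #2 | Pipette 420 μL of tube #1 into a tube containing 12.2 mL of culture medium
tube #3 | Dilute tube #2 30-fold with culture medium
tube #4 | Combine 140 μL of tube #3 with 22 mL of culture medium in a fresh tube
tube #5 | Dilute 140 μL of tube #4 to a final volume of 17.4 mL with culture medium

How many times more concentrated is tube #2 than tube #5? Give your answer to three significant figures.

Step 1: 0.35 mL + 22.5 mL = 22.85 mL total → factor 22.85/0.35 = 65.286
Step 2: 420 μL + 12.2 mL = 12620 μL total → factor 12620/420 = 30.048
Step 3: 30-fold → factor 30
Step 4: 140 μL + 22 mL = 22140 μL total → factor 22140/140 = 158.14
Step 5: 140 μL brought to 17.4 mL → factor 17400/140 = 124.29
Dilution factor to tube #2 = 1961.7; to tube #5 = 1.1567 × 10^9
[tube #2]/[tube #5] = (factor to tube #5)/(factor to tube #2) = 1.1567 × 10^9/1961.7 = 5.90 × 10^5

5.90 × 10^5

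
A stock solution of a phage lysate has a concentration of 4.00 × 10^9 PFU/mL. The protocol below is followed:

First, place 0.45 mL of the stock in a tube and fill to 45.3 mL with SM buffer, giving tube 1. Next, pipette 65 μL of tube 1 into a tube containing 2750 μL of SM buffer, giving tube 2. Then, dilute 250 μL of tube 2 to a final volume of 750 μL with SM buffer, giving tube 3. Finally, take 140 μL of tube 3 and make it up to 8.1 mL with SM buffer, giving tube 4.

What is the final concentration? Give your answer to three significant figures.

Step 1: 0.45 mL brought to 45.3 mL → factor 45.3/0.45 = 100.67
Step 2: 65 μL + 2750 μL = 2815 μL total → factor 2815/65 = 43.308
Step 3: 250 μL brought to 750 μL → factor 750/250 = 3
Step 4: 140 μL brought to 8.1 mL → factor 8100/140 = 57.857
Overall dilution factor = 100.67 × 43.308 × 3 × 57.857 = 7.5671 × 10^5
Final = 4.00 × 10^9 PFU/mL / 7.5671 × 10^5 = 5.29 × 10^3 PFU/mL

5.29 × 10^3 PFU/mL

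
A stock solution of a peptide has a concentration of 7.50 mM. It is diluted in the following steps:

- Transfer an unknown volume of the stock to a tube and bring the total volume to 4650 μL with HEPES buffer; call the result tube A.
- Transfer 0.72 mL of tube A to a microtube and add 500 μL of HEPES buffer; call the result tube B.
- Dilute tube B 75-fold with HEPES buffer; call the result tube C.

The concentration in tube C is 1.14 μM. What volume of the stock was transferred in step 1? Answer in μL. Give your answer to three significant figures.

89.8 μL

Step 1: v brought to 4650 μL → factor = 4650 μL/v
Step 2: 0.72 mL + 500 μL = 1.22 mL total → factor 1.22/0.72 = 1.6944
Step 3: 75-fold → factor 75
Product of known-step factors = 127.08
Overall factor = 7.50 mM / (1.14 μM) = 6578.9
Step-1 factor = 6578.9 / 127.08 = 51.769
v = 4650 μL / 51.769 = 89.8 μL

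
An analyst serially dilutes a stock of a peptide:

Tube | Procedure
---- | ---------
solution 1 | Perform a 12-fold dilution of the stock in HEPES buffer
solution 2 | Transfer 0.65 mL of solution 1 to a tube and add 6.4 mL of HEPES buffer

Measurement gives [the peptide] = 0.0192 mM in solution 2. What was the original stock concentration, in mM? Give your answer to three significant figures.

Step 1: 12-fold → factor 12
Step 2: 0.65 mL + 6.4 mL = 7.05 mL total → factor 7.05/0.65 = 10.846
Overall dilution factor = 12 × 10.846 = 130.15
Stock = 0.0192 mM × 130.15 = 2.50 mM

2.50 mM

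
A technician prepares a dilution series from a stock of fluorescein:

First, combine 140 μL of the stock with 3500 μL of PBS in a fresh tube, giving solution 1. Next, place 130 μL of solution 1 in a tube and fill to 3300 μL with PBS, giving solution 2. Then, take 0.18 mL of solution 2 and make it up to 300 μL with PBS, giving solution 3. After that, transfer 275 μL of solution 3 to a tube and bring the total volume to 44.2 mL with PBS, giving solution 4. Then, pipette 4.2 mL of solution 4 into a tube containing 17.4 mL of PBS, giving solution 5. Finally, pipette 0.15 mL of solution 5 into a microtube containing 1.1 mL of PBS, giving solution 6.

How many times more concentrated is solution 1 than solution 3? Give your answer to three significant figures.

42.3

Step 1: 140 μL + 3500 μL = 3640 μL total → factor 3640/140 = 26
Step 2: 130 μL brought to 3300 μL → factor 3300/130 = 25.385
Step 3: 0.18 mL brought to 300 μL → factor 0.3/0.18 = 1.6667
Dilution factor to solution 1 = 26; to solution 3 = 1100
[solution 1]/[solution 3] = (factor to solution 3)/(factor to solution 1) = 1100/26 = 42.3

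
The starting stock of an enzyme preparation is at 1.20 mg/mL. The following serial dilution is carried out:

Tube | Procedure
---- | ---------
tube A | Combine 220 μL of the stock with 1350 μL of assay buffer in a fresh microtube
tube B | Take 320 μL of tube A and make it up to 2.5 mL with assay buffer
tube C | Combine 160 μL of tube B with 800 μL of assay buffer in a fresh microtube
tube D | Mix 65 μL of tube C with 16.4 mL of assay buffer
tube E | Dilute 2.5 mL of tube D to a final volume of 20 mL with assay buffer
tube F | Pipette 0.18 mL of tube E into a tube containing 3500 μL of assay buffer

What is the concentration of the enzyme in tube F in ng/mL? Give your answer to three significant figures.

Step 1: 220 μL + 1350 μL = 1570 μL total → factor 1570/220 = 7.1364
Step 2: 320 μL brought to 2.5 mL → factor 2500/320 = 7.8125
Step 3: 160 μL + 800 μL = 960 μL total → factor 960/160 = 6
Step 4: 65 μL + 16.4 mL = 16465 μL total → factor 16465/65 = 253.31
Step 5: 2.5 mL brought to 20 mL → factor 20/2.5 = 8
Step 6: 0.18 mL + 3500 μL = 3.68 mL total → factor 3.68/0.18 = 20.444
Overall dilution factor = 7.1364 × 7.8125 × 6 × 253.31 × 8 × 20.444 = 1.3859 × 10^7
Final = 1.20 mg/mL / 1.3859 × 10^7 = 8.659 × 10^-8 mg/mL = 0.0866 ng/mL

0.0866 ng/mL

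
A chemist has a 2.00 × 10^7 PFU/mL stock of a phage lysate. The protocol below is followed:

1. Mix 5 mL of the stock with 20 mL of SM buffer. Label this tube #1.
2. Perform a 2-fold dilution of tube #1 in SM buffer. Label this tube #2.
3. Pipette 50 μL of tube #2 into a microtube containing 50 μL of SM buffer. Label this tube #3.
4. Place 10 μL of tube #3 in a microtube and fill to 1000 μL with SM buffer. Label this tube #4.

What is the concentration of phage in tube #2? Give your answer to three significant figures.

Step 1: 5 mL + 20 mL = 25 mL total → factor 25/5 = 5
Step 2: 2-fold → factor 2
Dilution factor through tube #2 = 5 × 2 = 10
[tube #2] = 2.00 × 10^7 PFU/mL / 10 = 2.00 × 10^6 PFU/mL

2.00 × 10^6 PFU/mL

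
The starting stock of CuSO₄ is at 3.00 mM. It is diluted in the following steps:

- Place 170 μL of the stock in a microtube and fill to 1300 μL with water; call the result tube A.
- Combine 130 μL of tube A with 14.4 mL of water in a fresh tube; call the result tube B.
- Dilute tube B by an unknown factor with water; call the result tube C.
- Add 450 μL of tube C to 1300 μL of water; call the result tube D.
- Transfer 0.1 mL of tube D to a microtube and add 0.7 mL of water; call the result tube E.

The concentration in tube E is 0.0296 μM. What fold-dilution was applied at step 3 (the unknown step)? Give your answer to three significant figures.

3.81-fold

Step 1: 170 μL brought to 1300 μL → factor 1300/170 = 7.6471
Step 2: 130 μL + 14.4 mL = 14530 μL total → factor 14530/130 = 111.77
Step 3: unknown factor x
Step 4: 450 μL + 1300 μL = 1750 μL total → factor 1750/450 = 3.8889
Step 5: 0.1 mL + 0.7 mL = 0.8 mL total → factor 0.8/0.1 = 8
Product of known-step factors = 26591
Overall factor = 3.00 mM / (0.0296 μM) = 1.0135 × 10^5
x = 1.0135 × 10^5 / 26591 = 3.81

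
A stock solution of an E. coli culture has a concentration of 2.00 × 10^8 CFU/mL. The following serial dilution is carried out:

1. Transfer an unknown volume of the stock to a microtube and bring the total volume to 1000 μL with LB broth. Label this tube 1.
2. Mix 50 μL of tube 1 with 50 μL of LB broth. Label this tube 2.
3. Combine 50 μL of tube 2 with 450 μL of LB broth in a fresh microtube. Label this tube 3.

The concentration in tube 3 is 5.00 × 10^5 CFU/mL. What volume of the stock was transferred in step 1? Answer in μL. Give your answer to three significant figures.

Step 1: v brought to 1000 μL → factor = 1000 μL/v
Step 2: 50 μL + 50 μL = 100 μL total → factor 100/50 = 2
Step 3: 50 μL + 450 μL = 500 μL total → factor 500/50 = 10
Product of known-step factors = 20
Overall factor = 2.00 × 10^8 CFU/mL / (5.00 × 10^5 CFU/mL) = 400
Step-1 factor = 400 / 20 = 20
v = 1000 μL / 20 = 50.0 μL

50.0 μL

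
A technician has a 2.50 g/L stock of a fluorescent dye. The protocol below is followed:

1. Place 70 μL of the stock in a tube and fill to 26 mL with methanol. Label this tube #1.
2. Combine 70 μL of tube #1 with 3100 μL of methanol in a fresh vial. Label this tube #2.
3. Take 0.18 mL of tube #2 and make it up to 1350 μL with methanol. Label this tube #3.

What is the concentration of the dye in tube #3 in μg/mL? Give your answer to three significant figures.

Step 1: 70 μL brought to 26 mL → factor 26000/70 = 371.43
Step 2: 70 μL + 3100 μL = 3170 μL total → factor 3170/70 = 45.286
Step 3: 0.18 mL brought to 1350 μL → factor 1.35/0.18 = 7.5
Dilution factor through tube #3 = 371.43 × 45.286 × 7.5 = 1.2615 × 10^5
[tube #3] = 2.50 g/L / 1.2615 × 10^5 = 1.982 × 10^-5 g/L = 0.0198 μg/mL

0.0198 μg/mL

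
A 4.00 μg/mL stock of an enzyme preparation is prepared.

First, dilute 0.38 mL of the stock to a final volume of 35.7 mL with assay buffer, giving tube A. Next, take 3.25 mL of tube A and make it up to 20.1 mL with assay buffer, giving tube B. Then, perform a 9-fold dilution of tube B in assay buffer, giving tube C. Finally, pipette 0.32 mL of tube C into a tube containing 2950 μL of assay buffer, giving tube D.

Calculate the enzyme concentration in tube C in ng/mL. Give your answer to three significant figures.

Step 1: 0.38 mL brought to 35.7 mL → factor 35.7/0.38 = 93.947
Step 2: 3.25 mL brought to 20.1 mL → factor 20.1/3.25 = 6.1846
Step 3: 9-fold → factor 9
Dilution factor through tube C = 93.947 × 6.1846 × 9 = 5229.3
[tube C] = 4.00 μg/mL / 5229.3 = 0.0007649 μg/mL = 0.765 ng/mL

0.765 ng/mL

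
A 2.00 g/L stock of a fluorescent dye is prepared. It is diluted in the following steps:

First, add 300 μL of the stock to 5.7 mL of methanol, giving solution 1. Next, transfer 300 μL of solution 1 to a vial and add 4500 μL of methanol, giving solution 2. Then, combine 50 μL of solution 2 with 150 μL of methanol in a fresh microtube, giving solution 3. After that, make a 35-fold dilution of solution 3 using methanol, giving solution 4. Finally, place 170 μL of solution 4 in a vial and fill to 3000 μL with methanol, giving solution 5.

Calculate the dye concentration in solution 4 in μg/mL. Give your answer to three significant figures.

Step 1: 300 μL + 5.7 mL = 6000 μL total → factor 6000/300 = 20
Step 2: 300 μL + 4500 μL = 4800 μL total → factor 4800/300 = 16
Step 3: 50 μL + 150 μL = 200 μL total → factor 200/50 = 4
Step 4: 35-fold → factor 35
Dilution factor through solution 4 = 20 × 16 × 4 × 35 = 44800
[solution 4] = 2.00 g/L / 44800 = 4.464 × 10^-5 g/L = 0.0446 μg/mL

0.0446 μg/mL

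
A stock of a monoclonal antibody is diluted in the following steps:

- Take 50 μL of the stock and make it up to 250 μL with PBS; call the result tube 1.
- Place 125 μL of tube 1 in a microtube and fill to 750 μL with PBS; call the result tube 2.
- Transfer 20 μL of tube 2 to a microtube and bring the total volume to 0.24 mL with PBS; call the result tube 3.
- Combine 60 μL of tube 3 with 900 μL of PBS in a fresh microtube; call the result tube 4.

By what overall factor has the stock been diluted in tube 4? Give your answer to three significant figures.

Step 1: 50 μL brought to 250 μL → factor 250/50 = 5
Step 2: 125 μL brought to 750 μL → factor 750/125 = 6
Step 3: 20 μL brought to 0.24 mL → factor 240/20 = 12
Step 4: 60 μL + 900 μL = 960 μL total → factor 960/60 = 16
Overall dilution factor = 5 × 6 × 12 × 16 = 5760

5.76 × 10^3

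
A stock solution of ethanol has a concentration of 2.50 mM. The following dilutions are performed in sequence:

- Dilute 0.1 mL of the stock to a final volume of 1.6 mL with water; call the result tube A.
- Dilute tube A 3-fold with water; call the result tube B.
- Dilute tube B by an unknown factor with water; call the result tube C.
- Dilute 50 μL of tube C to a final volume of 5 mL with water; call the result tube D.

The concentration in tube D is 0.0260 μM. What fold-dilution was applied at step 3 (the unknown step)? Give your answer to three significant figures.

20.0-fold

Step 1: 0.1 mL brought to 1.6 mL → factor 1.6/0.1 = 16
Step 2: 3-fold → factor 3
Step 3: unknown factor x
Step 4: 50 μL brought to 5 mL → factor 5000/50 = 100
Product of known-step factors = 4800
Overall factor = 2.50 mM / (0.0260 μM) = 96154
x = 96154 / 4800 = 20.0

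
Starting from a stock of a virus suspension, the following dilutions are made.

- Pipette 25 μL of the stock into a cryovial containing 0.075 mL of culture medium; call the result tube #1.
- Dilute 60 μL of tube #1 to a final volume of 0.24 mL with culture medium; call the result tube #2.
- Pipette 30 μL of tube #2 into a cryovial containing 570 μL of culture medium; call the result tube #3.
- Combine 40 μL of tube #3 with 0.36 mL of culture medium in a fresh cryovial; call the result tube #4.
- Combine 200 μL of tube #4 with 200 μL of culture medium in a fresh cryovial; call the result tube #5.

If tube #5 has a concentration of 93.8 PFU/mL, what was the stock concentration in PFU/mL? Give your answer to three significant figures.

6.00 × 10^5 PFU/mL

Step 1: 25 μL + 0.075 mL = 100 μL total → factor 100/25 = 4
Step 2: 60 μL brought to 0.24 mL → factor 240/60 = 4
Step 3: 30 μL + 570 μL = 600 μL total → factor 600/30 = 20
Step 4: 40 μL + 0.36 mL = 400 μL total → factor 400/40 = 10
Step 5: 200 μL + 200 μL = 400 μL total → factor 400/200 = 2
Overall dilution factor = 4 × 4 × 20 × 10 × 2 = 6400
Stock = 93.8 PFU/mL × 6400 = 6.00 × 10^5 PFU/mL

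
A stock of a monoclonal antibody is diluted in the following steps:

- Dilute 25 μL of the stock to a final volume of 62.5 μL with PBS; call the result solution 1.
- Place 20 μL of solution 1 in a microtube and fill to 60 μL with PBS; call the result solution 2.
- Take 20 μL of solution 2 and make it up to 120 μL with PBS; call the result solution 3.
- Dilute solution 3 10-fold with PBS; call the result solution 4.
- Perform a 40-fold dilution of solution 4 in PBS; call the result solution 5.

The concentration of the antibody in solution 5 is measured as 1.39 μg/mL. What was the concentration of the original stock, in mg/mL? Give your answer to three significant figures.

Step 1: 25 μL brought to 62.5 μL → factor 62.5/25 = 2.5
Step 2: 20 μL brought to 60 μL → factor 60/20 = 3
Step 3: 20 μL brought to 120 μL → factor 120/20 = 6
Step 4: 10-fold → factor 10
Step 5: 40-fold → factor 40
Overall dilution factor = 2.5 × 3 × 6 × 10 × 40 = 18000
Stock = 1.39 μg/mL × 18000 = 2.502 × 10^4 μg/mL = 25.0 mg/mL

25.0 mg/mL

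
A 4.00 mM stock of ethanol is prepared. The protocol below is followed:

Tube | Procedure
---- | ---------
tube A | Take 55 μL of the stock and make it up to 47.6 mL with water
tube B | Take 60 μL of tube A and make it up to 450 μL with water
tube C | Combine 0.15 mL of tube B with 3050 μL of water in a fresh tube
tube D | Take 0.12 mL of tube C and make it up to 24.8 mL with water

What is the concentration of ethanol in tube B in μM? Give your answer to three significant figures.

Step 1: 55 μL brought to 47.6 mL → factor 47600/55 = 865.45
Step 2: 60 μL brought to 450 μL → factor 450/60 = 7.5
Dilution factor through tube B = 865.45 × 7.5 = 6490.9
[tube B] = 4.00 mM / 6490.9 = 0.0006162 mM = 0.616 μM

0.616 μM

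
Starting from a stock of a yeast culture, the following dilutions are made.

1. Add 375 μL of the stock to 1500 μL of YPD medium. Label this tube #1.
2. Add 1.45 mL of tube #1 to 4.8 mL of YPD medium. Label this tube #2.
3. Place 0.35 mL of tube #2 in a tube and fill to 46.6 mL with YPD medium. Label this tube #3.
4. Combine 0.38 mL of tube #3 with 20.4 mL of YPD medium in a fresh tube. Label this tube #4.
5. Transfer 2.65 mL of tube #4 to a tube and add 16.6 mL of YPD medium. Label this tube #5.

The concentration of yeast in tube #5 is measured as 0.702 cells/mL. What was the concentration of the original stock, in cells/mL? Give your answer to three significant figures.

Step 1: 375 μL + 1500 μL = 1875 μL total → factor 1875/375 = 5
Step 2: 1.45 mL + 4.8 mL = 6.25 mL total → factor 6.25/1.45 = 4.3103
Step 3: 0.35 mL brought to 46.6 mL → factor 46.6/0.35 = 133.14
Step 4: 0.38 mL + 20.4 mL = 20.78 mL total → factor 20.78/0.38 = 54.684
Step 5: 2.65 mL + 16.6 mL = 19.25 mL total → factor 19.25/2.65 = 7.2642
Overall dilution factor = 5 × 4.3103 × 133.14 × 54.684 × 7.2642 = 1.1398 × 10^6
Stock = 0.702 cells/mL × 1.1398 × 10^6 = 8.00 × 10^5 cells/mL

8.00 × 10^5 cells/mL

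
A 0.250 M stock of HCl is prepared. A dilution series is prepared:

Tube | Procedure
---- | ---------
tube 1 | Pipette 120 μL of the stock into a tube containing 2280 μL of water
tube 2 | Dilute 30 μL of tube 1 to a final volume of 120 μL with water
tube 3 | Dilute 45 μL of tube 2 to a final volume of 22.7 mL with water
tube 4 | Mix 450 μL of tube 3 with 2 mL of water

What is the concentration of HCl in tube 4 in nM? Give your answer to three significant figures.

Step 1: 120 μL + 2280 μL = 2400 μL total → factor 2400/120 = 20
Step 2: 30 μL brought to 120 μL → factor 120/30 = 4
Step 3: 45 μL brought to 22.7 mL → factor 22700/45 = 504.44
Step 4: 450 μL + 2 mL = 2450 μL total → factor 2450/450 = 5.4444
Overall dilution factor = 20 × 4 × 504.44 × 5.4444 = 2.1971 × 10^5
Final = 0.250 M / 2.1971 × 10^5 = 1.138 × 10^-6 M = 1.14 × 10^3 nM

1.14 × 10^3 nM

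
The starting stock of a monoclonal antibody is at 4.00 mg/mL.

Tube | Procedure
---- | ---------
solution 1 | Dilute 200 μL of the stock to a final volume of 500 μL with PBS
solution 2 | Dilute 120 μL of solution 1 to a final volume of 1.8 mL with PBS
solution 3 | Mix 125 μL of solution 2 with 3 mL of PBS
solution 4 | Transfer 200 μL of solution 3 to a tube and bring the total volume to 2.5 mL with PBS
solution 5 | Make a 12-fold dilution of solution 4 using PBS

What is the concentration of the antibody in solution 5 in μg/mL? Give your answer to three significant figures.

Step 1: 200 μL brought to 500 μL → factor 500/200 = 2.5
Step 2: 120 μL brought to 1.8 mL → factor 1800/120 = 15
Step 3: 125 μL + 3 mL = 3125 μL total → factor 3125/125 = 25
Step 4: 200 μL brought to 2.5 mL → factor 2500/200 = 12.5
Step 5: 12-fold → factor 12
Overall dilution factor = 2.5 × 15 × 25 × 12.5 × 12 = 1.4062 × 10^5
Final = 4.00 mg/mL / 1.4062 × 10^5 = 2.844 × 10^-5 mg/mL = 0.0284 μg/mL

0.0284 μg/mL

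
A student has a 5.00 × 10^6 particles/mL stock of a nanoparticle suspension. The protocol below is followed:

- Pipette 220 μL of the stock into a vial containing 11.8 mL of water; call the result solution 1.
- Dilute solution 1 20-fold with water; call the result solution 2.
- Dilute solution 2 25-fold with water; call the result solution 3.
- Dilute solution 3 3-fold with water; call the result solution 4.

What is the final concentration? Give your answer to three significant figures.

61.0 particles/mL

Step 1: 220 μL + 11.8 mL = 12020 μL total → factor 12020/220 = 54.636
Step 2: 20-fold → factor 20
Step 3: 25-fold → factor 25
Step 4: 3-fold → factor 3
Overall dilution factor = 54.636 × 20 × 25 × 3 = 81955
Final = 5.00 × 10^6 particles/mL / 81955 = 61.0 particles/mL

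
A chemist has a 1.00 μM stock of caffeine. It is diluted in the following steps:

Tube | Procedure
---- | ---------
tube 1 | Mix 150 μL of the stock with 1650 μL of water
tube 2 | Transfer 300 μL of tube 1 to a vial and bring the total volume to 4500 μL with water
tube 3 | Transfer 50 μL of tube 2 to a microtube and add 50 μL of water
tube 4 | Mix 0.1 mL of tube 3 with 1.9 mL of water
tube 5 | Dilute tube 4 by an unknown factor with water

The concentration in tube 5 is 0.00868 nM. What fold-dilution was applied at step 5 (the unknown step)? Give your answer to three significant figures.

16.0-fold

Step 1: 150 μL + 1650 μL = 1800 μL total → factor 1800/150 = 12
Step 2: 300 μL brought to 4500 μL → factor 4500/300 = 15
Step 3: 50 μL + 50 μL = 100 μL total → factor 100/50 = 2
Step 4: 0.1 mL + 1.9 mL = 2 mL total → factor 2/0.1 = 20
Step 5: unknown factor x
Product of known-step factors = 7200
Overall factor = 1.00 μM / (0.00868 nM) = 1.1521 × 10^5
x = 1.1521 × 10^5 / 7200 = 16.0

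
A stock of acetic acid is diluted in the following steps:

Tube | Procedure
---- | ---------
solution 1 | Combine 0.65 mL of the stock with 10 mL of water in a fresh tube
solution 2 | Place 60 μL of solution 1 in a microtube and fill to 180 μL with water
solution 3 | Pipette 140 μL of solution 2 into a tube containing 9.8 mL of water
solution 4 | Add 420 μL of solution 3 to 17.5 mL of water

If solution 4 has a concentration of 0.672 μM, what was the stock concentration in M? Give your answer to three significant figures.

0.100 M

Step 1: 0.65 mL + 10 mL = 10.65 mL total → factor 10.65/0.65 = 16.385
Step 2: 60 μL brought to 180 μL → factor 180/60 = 3
Step 3: 140 μL + 9.8 mL = 9940 μL total → factor 9940/140 = 71
Step 4: 420 μL + 17.5 mL = 17920 μL total → factor 17920/420 = 42.667
Overall dilution factor = 16.385 × 3 × 71 × 42.667 = 1.489 × 10^5
Stock = 0.672 μM × 1.489 × 10^5 = 1.001 × 10^5 μM = 0.100 M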